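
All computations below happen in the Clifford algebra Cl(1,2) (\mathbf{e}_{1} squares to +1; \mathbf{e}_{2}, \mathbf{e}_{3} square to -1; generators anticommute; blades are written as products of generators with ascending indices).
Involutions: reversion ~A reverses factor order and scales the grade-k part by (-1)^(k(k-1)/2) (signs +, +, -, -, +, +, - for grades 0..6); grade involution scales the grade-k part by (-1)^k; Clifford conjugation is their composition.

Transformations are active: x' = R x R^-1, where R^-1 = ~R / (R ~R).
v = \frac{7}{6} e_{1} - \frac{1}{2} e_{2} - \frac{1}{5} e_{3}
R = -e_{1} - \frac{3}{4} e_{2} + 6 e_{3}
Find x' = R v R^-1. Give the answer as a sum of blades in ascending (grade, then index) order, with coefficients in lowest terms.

~R = -e_{1} - \frac{3}{4} e_{2} + 6 e_{3}, and R ~R = -\frac{569}{16}, so R^-1 = ~R / (-\frac{569}{16}).
R v = -\frac{41}{120} + \frac{11}{8} e_{1} e_{2} - \frac{34}{5} e_{1} e_{3} + \frac{63}{20} e_{2} e_{3}
Answer: -\frac{20243}{17070} e_{1} + \frac{2763}{5690} e_{2} + \frac{897}{2845} e_{3}


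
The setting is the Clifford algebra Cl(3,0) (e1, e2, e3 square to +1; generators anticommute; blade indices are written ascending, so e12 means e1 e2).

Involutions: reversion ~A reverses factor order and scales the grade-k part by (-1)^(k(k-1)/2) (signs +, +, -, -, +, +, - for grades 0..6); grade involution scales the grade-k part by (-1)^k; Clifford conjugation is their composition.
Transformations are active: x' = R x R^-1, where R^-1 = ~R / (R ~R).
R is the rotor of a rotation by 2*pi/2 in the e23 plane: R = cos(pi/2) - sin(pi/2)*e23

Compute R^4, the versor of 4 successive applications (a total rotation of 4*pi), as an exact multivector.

The rotor phase is half the rotation angle and phases add under composition, so 4 steps in the e23 plane accumulate phase 4*(pi/2) = 2*pi: R^4 = cos(2*pi) - sin(2*pi)*e23.
cos(2*pi) = 1 and sin(2*pi) = 0, so R^4 = 1. The total rotation 4*pi is 2 full turns, so every vector returns to itself, yet the rotor is +1, back on the identity sheet (an even number of 2*pi turns).
Answer: 1


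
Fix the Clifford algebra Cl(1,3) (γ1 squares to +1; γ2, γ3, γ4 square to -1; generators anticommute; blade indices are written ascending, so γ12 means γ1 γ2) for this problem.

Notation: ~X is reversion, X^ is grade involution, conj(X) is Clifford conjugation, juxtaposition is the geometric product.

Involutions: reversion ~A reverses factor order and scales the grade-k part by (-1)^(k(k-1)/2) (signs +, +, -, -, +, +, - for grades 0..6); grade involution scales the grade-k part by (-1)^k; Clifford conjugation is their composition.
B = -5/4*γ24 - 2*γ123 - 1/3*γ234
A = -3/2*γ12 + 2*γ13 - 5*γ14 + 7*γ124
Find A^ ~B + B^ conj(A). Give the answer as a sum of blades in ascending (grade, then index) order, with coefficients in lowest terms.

first term: 35/4*γ1 - 4*γ2 - 3*γ3 - 25/4*γ12 - 7/3*γ13 + 15/8*γ14 + 14*γ34 + 5/3*γ123 + 2/3*γ124 + 1/2*γ134 + 10*γ234 - 5/2*γ1234
second term: 35/4*γ1 + 4*γ2 + 3*γ3 + 25/4*γ12 - 7/3*γ13 - 15/8*γ14 + 14*γ34 + 5/3*γ123 + 2/3*γ124 + 1/2*γ134 + 10*γ234 - 5/2*γ1234
Answer: 35/2*γ1 - 14/3*γ13 + 28*γ34 + 10/3*γ123 + 4/3*γ124 + γ134 + 20*γ234 - 5*γ1234


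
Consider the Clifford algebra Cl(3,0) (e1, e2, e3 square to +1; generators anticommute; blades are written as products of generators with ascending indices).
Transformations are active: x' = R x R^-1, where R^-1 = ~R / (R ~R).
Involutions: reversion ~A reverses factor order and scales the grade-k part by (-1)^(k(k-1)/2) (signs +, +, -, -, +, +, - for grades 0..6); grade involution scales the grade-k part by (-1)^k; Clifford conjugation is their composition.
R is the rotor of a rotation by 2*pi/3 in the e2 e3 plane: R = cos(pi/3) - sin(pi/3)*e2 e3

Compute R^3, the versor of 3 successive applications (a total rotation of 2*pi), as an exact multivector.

Half-angle bookkeeping: 3 applications in e2 e3 add up to rotor phase 3*pi/3 = pi, so R^3 = cos(pi) - sin(pi)*e2 e3.
cos(pi) = -1 and sin(pi) = 0, so R^3 = -1. The total rotation 2*pi is 1 full turn, so every vector returns to itself, yet the rotor is -1, on the OTHER sheet of the double cover (an odd number of 2*pi turns).
Answer: -1


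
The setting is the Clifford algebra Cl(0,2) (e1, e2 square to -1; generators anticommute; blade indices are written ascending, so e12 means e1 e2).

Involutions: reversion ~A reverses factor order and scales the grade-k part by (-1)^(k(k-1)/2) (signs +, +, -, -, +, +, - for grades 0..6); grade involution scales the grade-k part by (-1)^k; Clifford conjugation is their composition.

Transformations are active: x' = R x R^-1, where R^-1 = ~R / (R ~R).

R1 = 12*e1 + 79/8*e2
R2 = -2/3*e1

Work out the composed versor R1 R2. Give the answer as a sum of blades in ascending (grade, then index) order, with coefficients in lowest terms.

Distribute over the terms of R2 (each basis-blade product reordered to ascending indices, repeated generators contracted through their squares):
R1 (-2/3*e1) = 8 + 79/12*e12
Answer: 8 + 79/12*e12


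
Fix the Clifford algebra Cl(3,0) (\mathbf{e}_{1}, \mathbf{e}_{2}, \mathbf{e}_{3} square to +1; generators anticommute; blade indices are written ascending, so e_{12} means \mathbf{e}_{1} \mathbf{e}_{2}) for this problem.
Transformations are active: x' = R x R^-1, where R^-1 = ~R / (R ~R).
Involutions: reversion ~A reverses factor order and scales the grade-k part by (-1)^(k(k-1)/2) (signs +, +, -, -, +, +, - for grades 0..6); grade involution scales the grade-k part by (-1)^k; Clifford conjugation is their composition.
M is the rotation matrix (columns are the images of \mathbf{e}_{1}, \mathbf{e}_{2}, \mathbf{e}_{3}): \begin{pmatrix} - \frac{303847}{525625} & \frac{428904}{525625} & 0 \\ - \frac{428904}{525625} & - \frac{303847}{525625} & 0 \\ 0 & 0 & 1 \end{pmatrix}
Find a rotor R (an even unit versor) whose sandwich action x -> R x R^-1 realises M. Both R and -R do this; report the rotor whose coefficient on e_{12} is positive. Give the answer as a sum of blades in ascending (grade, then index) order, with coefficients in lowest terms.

Method: write R = a + b12*e_{12} + b13*e_{13} + b23*e_{23} with a^2 + b12^2 + b13^2 + b23^2 = 1 (so R^-1 = ~R). Expanding the columns R e_j ~R gives tr M = 4a^2 - 1 and, from the antisymmetric part, M21 - M12 = -4a*b12, M13 - M31 = 4a*b13, M32 - M23 = -4a*b23.
Here tr M = -\frac{82069}{525625}, so a^2 = (1 + tr M)/4 = \frac{110889}{525625} and a = ±\frac{333}{725}. Taking a = \frac{333}{725}: M21 - M12 = -\frac{857808}{525625}, M13 - M31 = 0, M32 - M23 = 0, giving b12 = \frac{644}{725}, b13 = 0, b23 = 0, i.e. R = \frac{333}{725} + \frac{644}{725} e_{12}.
Its e_{12} coefficient is already positive.
Answer: \frac{333}{725} + \frac{644}{725} e_{12}. Recall the cover is two-to-one: with M of trace -\frac{82069}{525625}, both preimages act alike, and the stated e_{12} sign chooses the sheet.


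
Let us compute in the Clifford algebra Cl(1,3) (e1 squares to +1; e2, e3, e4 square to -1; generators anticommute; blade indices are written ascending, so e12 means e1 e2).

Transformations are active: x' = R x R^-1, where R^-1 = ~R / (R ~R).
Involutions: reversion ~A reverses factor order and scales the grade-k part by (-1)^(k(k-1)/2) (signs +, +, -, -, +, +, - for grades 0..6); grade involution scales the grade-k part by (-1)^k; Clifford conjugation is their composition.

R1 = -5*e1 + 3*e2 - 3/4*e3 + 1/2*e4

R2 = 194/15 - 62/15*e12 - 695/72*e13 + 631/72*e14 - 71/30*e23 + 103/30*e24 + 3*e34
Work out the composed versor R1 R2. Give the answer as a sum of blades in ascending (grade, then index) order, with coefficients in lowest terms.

Distribute over the terms of R1 (each basis-blade product reordered to ascending indices, repeated generators contracted through their squares):
(-5*e1) R2 = -194/3*e1 + 62/3*e2 + 3475/72*e3 - 3155/72*e4 + 71/6*e123 - 103/6*e124 - 15*e134
(3*e2) R2 = -62/5*e1 + 194/5*e2 + 71/10*e3 - 103/10*e4 + 695/24*e123 - 631/24*e124 + 9*e234
(-3/4*e3) R2 = 695/96*e1 + 71/40*e2 - 97/10*e3 + 9/4*e4 + 31/10*e123 + 631/96*e134 + 103/40*e234
(1/2*e4) R2 = 631/144*e1 + 103/60*e2 + 3/2*e3 + 97/15*e4 - 31/15*e124 - 695/144*e134 - 71/60*e234
Summing the partial products and collecting blades:
Answer: -94241/1440*e1 + 1511/24*e2 + 16979/360*e3 - 3269/72*e4 + 5267/120*e123 - 1821/40*e124 - 3817/288*e134 + 1247/120*e234


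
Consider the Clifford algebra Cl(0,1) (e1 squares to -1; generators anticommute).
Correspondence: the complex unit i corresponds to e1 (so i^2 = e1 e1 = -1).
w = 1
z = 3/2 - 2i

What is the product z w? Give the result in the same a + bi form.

In blades: z = 3/2 - 2*e1, w = 1.
Distribute z over w term by term (generator squares from the signature, products reordered to ascending indices): (3/2)*w = 3/2; (-2*e1)*w = -2*e1.
Sum: 3/2 - 2*e1; translating back through the correspondence:
Answer: 3/2 - 2i


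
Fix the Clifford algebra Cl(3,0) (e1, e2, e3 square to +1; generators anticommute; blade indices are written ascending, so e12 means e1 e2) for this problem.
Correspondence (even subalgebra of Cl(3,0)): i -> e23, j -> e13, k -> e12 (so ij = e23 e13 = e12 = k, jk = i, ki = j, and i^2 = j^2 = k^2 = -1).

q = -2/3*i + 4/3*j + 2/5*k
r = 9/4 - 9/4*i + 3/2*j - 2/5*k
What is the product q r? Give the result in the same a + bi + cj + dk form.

In blades: q = 2/5*e12 + 4/3*e13 - 2/3*e23, r = 9/4 - 2/5*e12 + 3/2*e13 - 9/4*e23.
Distribute q over r term by term (generator squares from the signature, products reordered to ascending indices): (2/5*e12)*r = 4/25 + 9/10*e12 - 9/10*e13 - 3/5*e23; (4/3*e13)*r = -2 + 3*e12 + 3*e13 - 8/15*e23; (-2/3*e23)*r = -3/2 - e12 - 4/15*e13 - 3/2*e23.
Sum: -167/50 + 29/10*e12 + 11/6*e13 - 79/30*e23; translating back through the correspondence:
Answer: -167/50 - 79/30*i + 11/6*j + 29/10*k


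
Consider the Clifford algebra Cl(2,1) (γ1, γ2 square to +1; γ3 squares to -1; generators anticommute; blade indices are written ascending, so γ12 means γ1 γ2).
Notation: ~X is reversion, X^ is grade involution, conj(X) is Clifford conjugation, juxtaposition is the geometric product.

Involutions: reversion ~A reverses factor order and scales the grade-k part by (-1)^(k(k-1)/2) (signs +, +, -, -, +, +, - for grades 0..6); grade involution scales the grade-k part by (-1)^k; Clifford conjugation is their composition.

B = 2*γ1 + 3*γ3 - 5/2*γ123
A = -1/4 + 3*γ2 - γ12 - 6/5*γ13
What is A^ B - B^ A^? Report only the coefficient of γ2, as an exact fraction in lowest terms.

first term: 31/10*γ1 - γ2 - 17/20*γ3 + 6*γ12 - 15/2*γ13 - 9*γ23 - 19/8*γ123
second term: 41/10*γ1 + 5*γ2 + 113/20*γ3 + 6*γ12 + 15/2*γ13 - 9*γ23 + 19/8*γ123
Answer: -6


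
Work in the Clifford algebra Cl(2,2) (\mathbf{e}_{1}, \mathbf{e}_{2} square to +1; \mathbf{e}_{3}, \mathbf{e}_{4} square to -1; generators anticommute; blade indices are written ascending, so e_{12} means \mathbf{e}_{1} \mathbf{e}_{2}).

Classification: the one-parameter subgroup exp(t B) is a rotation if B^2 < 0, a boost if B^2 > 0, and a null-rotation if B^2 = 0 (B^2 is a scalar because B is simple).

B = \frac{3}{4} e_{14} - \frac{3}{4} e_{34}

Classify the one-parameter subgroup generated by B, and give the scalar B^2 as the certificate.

B^2 term by term: the squares give (\frac{3}{4})^2*(e_{14})^2 + (-\frac{3}{4})^2*(e_{34})^2 = \frac{9}{16}*(+1) + \frac{9}{16}*(-1) = 0 (each basis 2-blade squares to minus the product of its generators' squares); cross terms between blades sharing an index anticommute and cancel. So B^2 = 0.
Answer: null-rotation, certificate B^2 = 0. The scalar 0 is the complete invariant here: its sign names the subgroup type.


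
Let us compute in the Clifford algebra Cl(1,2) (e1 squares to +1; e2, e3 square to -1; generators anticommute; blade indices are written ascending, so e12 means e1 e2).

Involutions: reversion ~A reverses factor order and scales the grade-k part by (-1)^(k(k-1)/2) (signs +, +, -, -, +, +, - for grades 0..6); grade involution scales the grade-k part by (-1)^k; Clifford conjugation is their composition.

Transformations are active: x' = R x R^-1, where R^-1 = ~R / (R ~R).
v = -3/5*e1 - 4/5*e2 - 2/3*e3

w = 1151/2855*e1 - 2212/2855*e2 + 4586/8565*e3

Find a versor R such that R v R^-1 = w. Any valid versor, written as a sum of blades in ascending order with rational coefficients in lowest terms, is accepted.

Key observation: q(v) = q(w) = -163/225 (sandwiches preserve the norm), so R = v + w = -562/2855*e1 - 4496/2855*e2 - 1124/8565*e3 works whenever it is invertible — the component of v along it is kept and (v - w)/2 reverses, sending v to w.
Answer: -562/2855*e1 - 4496/2855*e2 - 1124/8565*e3


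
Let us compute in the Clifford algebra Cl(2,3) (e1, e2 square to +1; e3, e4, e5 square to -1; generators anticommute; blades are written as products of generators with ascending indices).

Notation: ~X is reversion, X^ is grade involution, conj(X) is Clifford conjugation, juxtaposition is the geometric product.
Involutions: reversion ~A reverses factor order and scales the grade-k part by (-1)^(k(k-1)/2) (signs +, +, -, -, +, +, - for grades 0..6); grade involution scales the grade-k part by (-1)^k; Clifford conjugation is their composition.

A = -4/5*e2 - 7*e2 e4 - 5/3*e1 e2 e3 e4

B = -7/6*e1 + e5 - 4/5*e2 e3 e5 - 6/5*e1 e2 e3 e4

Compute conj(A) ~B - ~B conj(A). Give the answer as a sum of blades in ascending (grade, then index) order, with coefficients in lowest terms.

first term: 2 + 14/15*e1 e2 + 42/5*e1 e3 + 4/5*e2 e5 + 16/25*e3 e5 - 49/6*e1 e2 e4 + 24/25*e1 e3 e4 - 4/3*e1 e4 e5 - 35/18*e2 e3 e4 + 7*e2 e4 e5 + 28/5*e3 e4 e5 - 5/3*e1 e2 e3 e4 e5
second term: 2 - 14/15*e1 e2 + 42/5*e1 e3 - 4/5*e2 e5 + 16/25*e3 e5 - 49/6*e1 e2 e4 - 24/25*e1 e3 e4 - 4/3*e1 e4 e5 + 35/18*e2 e3 e4 + 7*e2 e4 e5 - 28/5*e3 e4 e5 - 5/3*e1 e2 e3 e4 e5
Answer: 28/15*e1 e2 + 8/5*e2 e5 + 48/25*e1 e3 e4 - 35/9*e2 e3 e4 + 56/5*e3 e4 e5


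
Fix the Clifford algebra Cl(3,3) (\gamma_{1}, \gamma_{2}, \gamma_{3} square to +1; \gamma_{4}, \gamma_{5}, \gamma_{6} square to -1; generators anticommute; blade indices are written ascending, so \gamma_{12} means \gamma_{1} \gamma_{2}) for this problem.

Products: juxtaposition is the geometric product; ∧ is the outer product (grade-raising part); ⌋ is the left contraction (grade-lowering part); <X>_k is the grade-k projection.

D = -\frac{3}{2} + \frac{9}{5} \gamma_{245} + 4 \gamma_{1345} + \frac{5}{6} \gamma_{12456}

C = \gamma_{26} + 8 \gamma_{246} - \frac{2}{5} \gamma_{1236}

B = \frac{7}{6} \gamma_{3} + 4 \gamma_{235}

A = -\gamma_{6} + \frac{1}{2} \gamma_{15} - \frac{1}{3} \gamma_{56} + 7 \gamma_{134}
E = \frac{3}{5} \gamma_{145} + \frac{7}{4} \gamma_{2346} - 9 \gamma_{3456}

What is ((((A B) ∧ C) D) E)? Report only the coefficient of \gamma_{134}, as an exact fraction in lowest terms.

step 1: -\frac{49}{6} \gamma_{14} + \frac{7}{6} \gamma_{36} - 2 \gamma_{123} - \frac{7}{12} \gamma_{135} - \frac{4}{3} \gamma_{236} - \frac{7}{18} \gamma_{356} - 28 \gamma_{1245} + 4 \gamma_{2356}
step 2: \frac{49}{6} \gamma_{1246} - \frac{7}{12} \gamma_{12356} + \frac{14}{3} \gamma_{123456}
step 3: -\frac{35}{9} \gamma_{3} - \frac{245}{36} \gamma_{5} - \frac{56}{3} \gamma_{26} - \frac{35}{72} \gamma_{34} - \frac{42}{5} \gamma_{136} - \frac{147}{10} \gamma_{156} - \frac{7}{3} \gamma_{246} - \frac{49}{4} \gamma_{1246} + \frac{21}{20} \gamma_{1346} + \frac{98}{3} \gamma_{2356} + \frac{7}{8} \gamma_{12356} - 7 \gamma_{123456}
step 4: \frac{49}{12} \gamma_{3} - \frac{4893}{80} \gamma_{12} + \frac{343}{16} \gamma_{13} + \frac{49}{12} \gamma_{14} + \frac{14}{5} \gamma_{15} + 294 \gamma_{24} - \frac{245}{288} \gamma_{26} - \frac{98}{3} \gamma_{34} + \frac{343}{6} \gamma_{45} - \frac{441}{50} \gamma_{46} + \frac{35}{8} \gamma_{56} + \frac{903}{40} \gamma_{124} - \frac{1323}{10} \gamma_{134} + \frac{7}{24} \gamma_{135} + \frac{12341}{160} \gamma_{145} + 21 \gamma_{235} - \frac{21}{5} \gamma_{236} + \frac{245}{36} \gamma_{246} - \frac{147}{20} \gamma_{256} - \frac{245}{4} \gamma_{346} + \frac{63}{100} \gamma_{356} + 35 \gamma_{456} + \frac{441}{4} \gamma_{1235} - \frac{7}{5} \gamma_{1256} + \frac{7}{3} \gamma_{1345} + 168 \gamma_{2345} + \frac{21}{40} \gamma_{2346} - \frac{126}{25} \gamma_{3456} + \frac{1029}{40} \gamma_{12345} + \frac{98}{5} \gamma_{12346} - \frac{56}{5} \gamma_{12456} + \frac{1715}{144} \gamma_{23456}
Answer: -\frac{1323}{10}


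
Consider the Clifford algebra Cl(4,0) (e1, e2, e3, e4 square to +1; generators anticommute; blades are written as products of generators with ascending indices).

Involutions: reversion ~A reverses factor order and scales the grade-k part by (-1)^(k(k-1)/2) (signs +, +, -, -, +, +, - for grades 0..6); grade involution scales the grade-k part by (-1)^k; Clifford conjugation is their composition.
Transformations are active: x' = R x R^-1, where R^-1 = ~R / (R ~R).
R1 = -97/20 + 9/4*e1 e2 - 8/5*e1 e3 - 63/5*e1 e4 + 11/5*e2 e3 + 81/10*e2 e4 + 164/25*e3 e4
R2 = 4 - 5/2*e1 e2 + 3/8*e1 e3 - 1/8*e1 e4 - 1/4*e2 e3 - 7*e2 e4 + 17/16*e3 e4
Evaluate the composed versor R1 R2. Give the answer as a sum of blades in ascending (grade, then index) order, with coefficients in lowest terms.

Distribute over the grade parts of R1 (each basis-blade product reordered to ascending indices, repeated generators contracted through their squares):
<R1>_0 (= -97/20) R2 = -97/5 + 97/8*e1 e2 - 291/160*e1 e3 + 97/160*e1 e4 + 97/80*e2 e3 + 679/20*e2 e4 - 1649/320*e3 e4
<R1>_2 (= 9/4*e1 e2 - 8/5*e1 e3 - 63/5*e1 e4 + 11/5*e2 e3 + 81/10*e2 e4 + 164/25*e3 e4) R2 = 5493/100 - 6383/80*e1 e2 + 2221/200*e1 e3 - 2503/50*e1 e4 - 4257/100*e2 e3 + 54527/800*e2 e4 + 3469/100*e3 e4 - 8119/320*e1 e2 e3 e4
Summing the partial products and collecting blades:
Answer: 3553/100 - 5413/80*e1 e2 + 7429/800*e1 e3 - 39563/800*e1 e4 - 16543/400*e2 e3 + 81687/800*e2 e4 + 47259/1600*e3 e4 - 8119/320*e1 e2 e3 e4


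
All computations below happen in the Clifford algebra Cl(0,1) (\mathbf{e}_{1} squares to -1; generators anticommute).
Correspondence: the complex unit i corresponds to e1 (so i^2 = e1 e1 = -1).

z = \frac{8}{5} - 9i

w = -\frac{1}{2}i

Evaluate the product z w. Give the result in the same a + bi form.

In blades: z = \frac{8}{5} - 9 e_{1}, w = -\frac{1}{2} e_{1}.
Distribute z over w term by term (generator squares from the signature, products reordered to ascending indices): (\frac{8}{5})*w = -\frac{4}{5} e_{1}; (-9 e_{1})*w = -\frac{9}{2}.
Sum: -\frac{9}{2} - \frac{4}{5} e_{1}; translating back through the correspondence:
Answer: -\frac{9}{2} - \frac{4}{5}i


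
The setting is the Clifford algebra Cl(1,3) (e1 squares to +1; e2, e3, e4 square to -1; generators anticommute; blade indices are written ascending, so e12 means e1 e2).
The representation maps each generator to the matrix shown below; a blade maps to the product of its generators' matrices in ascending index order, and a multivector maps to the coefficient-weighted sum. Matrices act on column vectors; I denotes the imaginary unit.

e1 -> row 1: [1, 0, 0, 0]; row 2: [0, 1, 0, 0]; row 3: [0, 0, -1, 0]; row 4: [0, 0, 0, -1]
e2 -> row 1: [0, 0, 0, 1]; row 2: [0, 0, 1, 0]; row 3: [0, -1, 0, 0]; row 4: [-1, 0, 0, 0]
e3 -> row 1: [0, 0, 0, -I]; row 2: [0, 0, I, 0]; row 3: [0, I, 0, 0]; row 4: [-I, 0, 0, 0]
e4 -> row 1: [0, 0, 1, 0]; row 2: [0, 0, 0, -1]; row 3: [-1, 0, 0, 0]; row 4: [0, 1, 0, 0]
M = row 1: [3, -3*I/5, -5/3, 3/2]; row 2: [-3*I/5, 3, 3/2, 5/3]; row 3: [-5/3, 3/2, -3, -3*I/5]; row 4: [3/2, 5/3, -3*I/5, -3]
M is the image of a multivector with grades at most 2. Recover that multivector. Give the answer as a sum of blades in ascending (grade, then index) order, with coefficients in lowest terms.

Method: the blade images are trace-orthogonal — tr(rho(e_A) rho(e_B)^-1) = 4 if A = B and 0 otherwise — and rho(e_A)^-1 = (e_A)^2 * rho(e_A) with (e_A)^2 = +1 or -1, so the coefficient of e_A in the preimage is (e_A)^2 * tr(M rho(e_A))/4.
Nonzero projections over blades of grade <= 2: e1: (e1)^2 = +1, tr(M rho(e1)) = 12, coefficient 3; e12: (e12)^2 = +1, tr(M rho(e12)) = 6, coefficient 3/2; e14: (e14)^2 = +1, tr(M rho(e14)) = -20/3, coefficient -5/3; e34: (e34)^2 = -1, tr(M rho(e34)) = -12/5, coefficient 3/5. Every other blade of grade <= 2 projects to 0.
Answer: 3*e1 + 3/2*e12 - 5/3*e14 + 3/5*e34


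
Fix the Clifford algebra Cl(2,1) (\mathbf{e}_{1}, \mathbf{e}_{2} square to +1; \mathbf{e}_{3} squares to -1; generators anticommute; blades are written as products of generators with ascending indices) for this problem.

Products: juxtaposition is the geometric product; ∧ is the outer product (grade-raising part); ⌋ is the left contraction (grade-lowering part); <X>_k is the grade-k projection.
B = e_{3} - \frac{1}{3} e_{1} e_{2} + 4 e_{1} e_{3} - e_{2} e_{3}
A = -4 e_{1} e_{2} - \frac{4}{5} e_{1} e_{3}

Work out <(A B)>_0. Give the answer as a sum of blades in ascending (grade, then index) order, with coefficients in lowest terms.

step 1: -\frac{68}{15} + \frac{4}{5} e_{1} + \frac{4}{5} e_{1} e_{2} + 4 e_{1} e_{3} + \frac{244}{15} e_{2} e_{3} - 4 e_{1} e_{2} e_{3}
step 2: -\frac{68}{15}
Answer: -\frac{68}{15}


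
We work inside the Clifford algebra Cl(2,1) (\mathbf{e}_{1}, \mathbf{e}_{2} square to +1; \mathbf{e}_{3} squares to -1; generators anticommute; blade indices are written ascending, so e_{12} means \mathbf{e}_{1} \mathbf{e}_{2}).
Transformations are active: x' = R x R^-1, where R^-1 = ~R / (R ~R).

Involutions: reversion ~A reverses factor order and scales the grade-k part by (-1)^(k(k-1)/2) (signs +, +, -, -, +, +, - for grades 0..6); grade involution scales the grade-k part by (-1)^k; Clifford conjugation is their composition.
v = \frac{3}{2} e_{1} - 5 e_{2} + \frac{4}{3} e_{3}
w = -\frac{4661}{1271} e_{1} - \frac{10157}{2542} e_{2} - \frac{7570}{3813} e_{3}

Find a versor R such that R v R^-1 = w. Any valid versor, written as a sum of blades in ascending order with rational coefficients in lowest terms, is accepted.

R = v + w = -\frac{5509}{2542} e_{1} - \frac{22867}{2542} e_{2} - \frac{2486}{3813} e_{3} works: the equal norms (\frac{917}{36}) guarantee its sandwich swaps v into w.
Answer: -\frac{5509}{2542} e_{1} - \frac{22867}{2542} e_{2} - \frac{2486}{3813} e_{3}


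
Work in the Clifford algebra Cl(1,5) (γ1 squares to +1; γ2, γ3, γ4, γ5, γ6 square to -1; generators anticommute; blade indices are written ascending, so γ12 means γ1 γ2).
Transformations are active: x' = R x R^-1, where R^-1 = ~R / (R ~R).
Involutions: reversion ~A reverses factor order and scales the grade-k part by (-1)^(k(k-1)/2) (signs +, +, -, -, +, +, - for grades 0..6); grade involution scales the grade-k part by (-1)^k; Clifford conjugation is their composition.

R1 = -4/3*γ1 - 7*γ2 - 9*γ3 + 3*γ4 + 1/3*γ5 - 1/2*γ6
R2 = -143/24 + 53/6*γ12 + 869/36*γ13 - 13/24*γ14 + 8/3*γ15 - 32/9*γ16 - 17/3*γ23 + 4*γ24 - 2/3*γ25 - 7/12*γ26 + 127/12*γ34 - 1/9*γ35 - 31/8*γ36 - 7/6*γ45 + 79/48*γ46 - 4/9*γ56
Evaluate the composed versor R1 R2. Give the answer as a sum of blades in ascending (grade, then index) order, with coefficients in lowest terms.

Distribute over the terms of R1 (each basis-blade product reordered to ascending indices, repeated generators contracted through their squares):
(-4/3*γ1) R2 = 143/18*γ1 - 106/9*γ2 - 869/27*γ3 + 13/18*γ4 - 32/9*γ5 + 128/27*γ6 + 68/9*γ123 - 16/3*γ124 + 8/9*γ125 + 7/9*γ126 - 127/9*γ134 + 4/27*γ135 + 31/6*γ136 + 14/9*γ145 - 79/36*γ146 + 16/27*γ156
(-7*γ2) R2 = -371/6*γ1 + 1001/24*γ2 - 119/3*γ3 + 28*γ4 - 14/3*γ5 - 49/12*γ6 + 6083/36*γ123 - 91/24*γ124 + 56/3*γ125 - 224/9*γ126 - 889/12*γ234 + 7/9*γ235 + 217/8*γ236 + 49/6*γ245 - 553/48*γ246 + 28/9*γ256
(-9*γ3) R2 = -869/4*γ1 + 51*γ2 + 429/8*γ3 + 381/4*γ4 - γ5 - 279/8*γ6 - 159/2*γ123 - 39/8*γ134 + 24*γ135 - 32*γ136 + 36*γ234 - 6*γ235 - 21/4*γ236 + 21/2*γ345 - 237/16*γ346 + 4*γ356
(3*γ4) R2 = -13/8*γ1 + 12*γ2 + 127/4*γ3 - 143/8*γ4 + 7/2*γ5 - 79/16*γ6 + 53/2*γ124 + 869/12*γ134 - 8*γ145 + 32/3*γ146 - 17*γ234 + 2*γ245 + 7/4*γ246 + 1/3*γ345 + 93/8*γ346 - 4/3*γ456
(1/3*γ5) R2 = 8/9*γ1 - 2/9*γ2 - 1/27*γ3 - 7/18*γ4 - 143/72*γ5 + 4/27*γ6 + 53/18*γ125 + 869/108*γ135 - 13/72*γ145 + 32/27*γ156 - 17/9*γ235 + 4/3*γ245 + 7/36*γ256 + 127/36*γ345 + 31/24*γ356 - 79/144*γ456
(-1/2*γ6) R2 = 16/9*γ1 + 7/24*γ2 + 31/16*γ3 - 79/96*γ4 + 2/9*γ5 + 143/48*γ6 - 53/12*γ126 - 869/72*γ136 + 13/48*γ146 - 4/3*γ156 + 17/6*γ236 - 2*γ246 + 1/3*γ256 - 127/24*γ346 + 1/18*γ356 + 7/12*γ456
Summing the partial products and collecting blades:
Answer: -19447/72*γ1 + 93*γ2 + 2221/144*γ3 + 10069/96*γ4 - 539/72*γ5 - 1297/36*γ6 + 3493/36*γ123 + 139/8*γ124 + 45/2*γ125 - 1027/36*γ126 + 3847/72*γ134 + 1159/36*γ135 - 2801/72*γ136 - 53/8*γ145 + 1259/144*γ146 + 4/9*γ156 - 661/12*γ234 - 64/9*γ235 + 593/24*γ236 + 23/2*γ245 - 565/48*γ246 + 131/36*γ256 + 517/36*γ345 - 407/48*γ346 + 385/72*γ356 - 187/144*γ456


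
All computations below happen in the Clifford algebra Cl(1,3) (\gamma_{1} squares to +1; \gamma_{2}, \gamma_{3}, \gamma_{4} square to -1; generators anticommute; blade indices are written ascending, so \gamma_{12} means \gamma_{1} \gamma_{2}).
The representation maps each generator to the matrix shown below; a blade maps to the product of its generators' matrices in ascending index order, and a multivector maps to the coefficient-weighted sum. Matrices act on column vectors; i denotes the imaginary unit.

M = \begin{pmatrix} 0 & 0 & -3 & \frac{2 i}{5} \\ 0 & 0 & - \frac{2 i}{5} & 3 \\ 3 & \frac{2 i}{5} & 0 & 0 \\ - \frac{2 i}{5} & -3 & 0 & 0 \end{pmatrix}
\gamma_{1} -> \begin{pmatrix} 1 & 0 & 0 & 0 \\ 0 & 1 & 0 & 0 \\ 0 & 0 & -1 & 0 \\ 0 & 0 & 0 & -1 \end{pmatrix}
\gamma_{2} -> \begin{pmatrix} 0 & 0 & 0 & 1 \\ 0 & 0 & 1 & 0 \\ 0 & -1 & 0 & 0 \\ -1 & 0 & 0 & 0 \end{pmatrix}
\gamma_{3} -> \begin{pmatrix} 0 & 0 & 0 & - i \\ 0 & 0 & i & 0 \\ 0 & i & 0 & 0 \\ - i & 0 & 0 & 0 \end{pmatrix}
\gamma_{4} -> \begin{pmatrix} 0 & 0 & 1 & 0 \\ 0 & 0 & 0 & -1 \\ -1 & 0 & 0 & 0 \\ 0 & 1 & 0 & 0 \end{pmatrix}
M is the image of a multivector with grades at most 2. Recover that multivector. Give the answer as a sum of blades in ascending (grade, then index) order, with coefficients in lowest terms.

Method: the blade images are trace-orthogonal — tr(rho(e_A) rho(e_B)^-1) = 4 if A = B and 0 otherwise — and rho(e_A)^-1 = (e_A)^2 * rho(e_A) with (e_A)^2 = +1 or -1, so the coefficient of e_A in the preimage is (e_A)^2 * tr(M rho(e_A))/4.
Nonzero projections over blades of grade <= 2: \gamma_{4}: (\gamma_{4})^2 = -1, tr(M rho(\gamma_{4})) = 12, coefficient -3; \gamma_{13}: (\gamma_{13})^2 = +1, tr(M rho(\gamma_{13})) = - \frac{8}{5}, coefficient -\frac{2}{5}. Every other blade of grade <= 2 projects to 0.
Answer: -3 \gamma_{4} - \frac{2}{5} \gamma_{13}


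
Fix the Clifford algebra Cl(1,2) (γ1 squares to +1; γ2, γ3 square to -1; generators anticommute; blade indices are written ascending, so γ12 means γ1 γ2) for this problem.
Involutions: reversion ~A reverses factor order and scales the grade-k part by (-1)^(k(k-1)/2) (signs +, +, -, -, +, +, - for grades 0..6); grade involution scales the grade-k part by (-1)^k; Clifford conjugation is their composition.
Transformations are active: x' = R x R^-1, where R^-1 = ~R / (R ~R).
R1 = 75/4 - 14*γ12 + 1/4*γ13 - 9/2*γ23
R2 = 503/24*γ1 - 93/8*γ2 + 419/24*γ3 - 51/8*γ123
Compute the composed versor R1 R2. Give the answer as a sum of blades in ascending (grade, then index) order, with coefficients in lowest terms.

Distribute over the terms of R1 (each basis-blade product reordered to ascending indices, repeated generators contracted through their squares):
(75/4) R2 = 12575/32*γ1 - 6975/32*γ2 + 10475/32*γ3 - 3825/32*γ123
(-14*γ12) R2 = -651/4*γ1 + 3521/12*γ2 + 357/4*γ3 - 2933/12*γ123
(1/4*γ13) R2 = -419/96*γ1 + 51/32*γ2 - 503/96*γ3 + 93/32*γ123
(-9/2*γ23) R2 = -459/16*γ1 + 1257/16*γ2 + 837/16*γ3 - 1509/16*γ123
Summing the partial products and collecting blades:
Answer: 1183/6*γ1 + 7469/48*γ2 + 1391/3*γ3 - 21857/48*γ123


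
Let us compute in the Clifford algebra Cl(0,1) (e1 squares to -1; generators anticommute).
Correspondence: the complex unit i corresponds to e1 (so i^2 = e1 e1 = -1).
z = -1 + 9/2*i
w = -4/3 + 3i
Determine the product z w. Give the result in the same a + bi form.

In blades: z = -1 + 9/2*e1, w = -4/3 + 3*e1.
Distribute z over w term by term (generator squares from the signature, products reordered to ascending indices): (-1)*w = 4/3 - 3*e1; (9/2*e1)*w = -27/2 - 6*e1.
Sum: -73/6 - 9*e1; translating back through the correspondence:
Answer: -73/6 - 9i


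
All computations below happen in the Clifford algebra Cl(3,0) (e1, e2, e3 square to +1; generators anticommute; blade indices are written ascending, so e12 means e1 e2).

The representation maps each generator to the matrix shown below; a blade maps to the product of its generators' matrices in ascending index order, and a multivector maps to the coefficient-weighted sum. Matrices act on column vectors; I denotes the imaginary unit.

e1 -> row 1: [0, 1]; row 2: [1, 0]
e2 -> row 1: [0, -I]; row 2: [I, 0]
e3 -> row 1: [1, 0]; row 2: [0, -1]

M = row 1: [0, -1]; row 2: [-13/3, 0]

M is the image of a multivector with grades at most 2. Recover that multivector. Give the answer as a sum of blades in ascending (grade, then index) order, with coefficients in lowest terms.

Method: 1, rho(e1), rho(e2), rho(e3) form a trace-orthogonal basis of the 2x2 complex matrices (tr(X Y) = 2 if X = Y, else 0), so M = m0*1 + m1*rho(e1) + m2*rho(e2) + m3*rho(e3) with m0 = tr(M)/2 = 0, m1 = tr(M rho(e1))/2 = -8/3, m2 = tr(M rho(e2))/2 = 5*I/3, m3 = tr(M rho(e3))/2 = 0.
Multiplying table entries, the bivector images are rho(e12) = I*rho(e3), rho(e13) = -I*rho(e2), rho(e23) = I*rho(e1); with real blade coefficients the real parts of m0..m3 are the coefficients of 1, e1, e2, e3 and the imaginary parts give the bivectors (e23: Im m1, e13: -Im m2, e12: Im m3).
Answer: -8/3*e1 - 5/3*e13


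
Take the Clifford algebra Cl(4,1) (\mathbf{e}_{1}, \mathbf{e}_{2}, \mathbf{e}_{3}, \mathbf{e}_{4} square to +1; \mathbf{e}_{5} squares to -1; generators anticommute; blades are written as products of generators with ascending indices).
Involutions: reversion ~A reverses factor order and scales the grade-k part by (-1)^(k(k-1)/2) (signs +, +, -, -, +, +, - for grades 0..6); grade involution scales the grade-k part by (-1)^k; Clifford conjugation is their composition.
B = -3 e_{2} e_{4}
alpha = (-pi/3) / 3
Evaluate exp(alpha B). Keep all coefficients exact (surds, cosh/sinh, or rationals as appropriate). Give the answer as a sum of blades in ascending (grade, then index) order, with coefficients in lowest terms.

B^2 = (-3)^2*(e_{2} e_{4})^2 = 9*(-1) = -9 (a basis 2-blade squares to minus the product of its generators' squares).
B^2 = -9 — circular case — the even/odd split gives cos and sin: l = 3, alpha*l = - \frac{\pi}{3}, so exp(alpha B) = cos(- \frac{\pi}{3}) + (sin(- \frac{\pi}{3})/3)*B = \frac{1}{2} + (- \frac{\sqrt{3}}{6})*B.
Answer: \frac{1}{2} + \frac{\sqrt{3}}{2} e_{2} e_{4}


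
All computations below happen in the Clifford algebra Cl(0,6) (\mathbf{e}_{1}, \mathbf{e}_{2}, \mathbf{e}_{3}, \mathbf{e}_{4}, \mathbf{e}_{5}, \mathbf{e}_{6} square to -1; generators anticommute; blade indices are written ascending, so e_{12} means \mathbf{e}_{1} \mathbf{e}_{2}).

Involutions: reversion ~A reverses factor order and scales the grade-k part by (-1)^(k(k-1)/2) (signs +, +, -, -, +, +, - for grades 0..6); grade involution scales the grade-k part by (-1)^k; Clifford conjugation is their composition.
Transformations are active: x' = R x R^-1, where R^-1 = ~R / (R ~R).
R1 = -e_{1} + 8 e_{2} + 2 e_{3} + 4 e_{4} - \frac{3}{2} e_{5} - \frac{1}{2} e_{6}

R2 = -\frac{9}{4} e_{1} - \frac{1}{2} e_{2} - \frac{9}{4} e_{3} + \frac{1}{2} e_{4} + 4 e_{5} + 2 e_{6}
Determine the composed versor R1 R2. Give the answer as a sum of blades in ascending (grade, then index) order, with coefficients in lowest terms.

Distribute over the terms of R1 (each basis-blade product reordered to ascending indices, repeated generators contracted through their squares):
(-e_{1}) R2 = -\frac{9}{4} + \frac{1}{2} e_{12} + \frac{9}{4} e_{13} - \frac{1}{2} e_{14} - 4 e_{15} - 2 e_{16}
(8 e_{2}) R2 = 4 + 18 e_{12} - 18 e_{23} + 4 e_{24} + 32 e_{25} + 16 e_{26}
(2 e_{3}) R2 = \frac{9}{2} + \frac{9}{2} e_{13} + e_{23} + e_{34} + 8 e_{35} + 4 e_{36}
(4 e_{4}) R2 = -2 + 9 e_{14} + 2 e_{24} + 9 e_{34} + 16 e_{45} + 8 e_{46}
(-\frac{3}{2} e_{5}) R2 = 6 - \frac{27}{8} e_{15} - \frac{3}{4} e_{25} - \frac{27}{8} e_{35} + \frac{3}{4} e_{45} - 3 e_{56}
(-\frac{1}{2} e_{6}) R2 = 1 - \frac{9}{8} e_{16} - \frac{1}{4} e_{26} - \frac{9}{8} e_{36} + \frac{1}{4} e_{46} + 2 e_{56}
Summing the partial products and collecting blades:
Answer: \frac{45}{4} + \frac{37}{2} e_{12} + \frac{27}{4} e_{13} + \frac{17}{2} e_{14} - \frac{59}{8} e_{15} - \frac{25}{8} e_{16} - 17 e_{23} + 6 e_{24} + \frac{125}{4} e_{25} + \frac{63}{4} e_{26} + 10 e_{34} + \frac{37}{8} e_{35} + \frac{23}{8} e_{36} + \frac{67}{4} e_{45} + \frac{33}{4} e_{46} - e_{56}


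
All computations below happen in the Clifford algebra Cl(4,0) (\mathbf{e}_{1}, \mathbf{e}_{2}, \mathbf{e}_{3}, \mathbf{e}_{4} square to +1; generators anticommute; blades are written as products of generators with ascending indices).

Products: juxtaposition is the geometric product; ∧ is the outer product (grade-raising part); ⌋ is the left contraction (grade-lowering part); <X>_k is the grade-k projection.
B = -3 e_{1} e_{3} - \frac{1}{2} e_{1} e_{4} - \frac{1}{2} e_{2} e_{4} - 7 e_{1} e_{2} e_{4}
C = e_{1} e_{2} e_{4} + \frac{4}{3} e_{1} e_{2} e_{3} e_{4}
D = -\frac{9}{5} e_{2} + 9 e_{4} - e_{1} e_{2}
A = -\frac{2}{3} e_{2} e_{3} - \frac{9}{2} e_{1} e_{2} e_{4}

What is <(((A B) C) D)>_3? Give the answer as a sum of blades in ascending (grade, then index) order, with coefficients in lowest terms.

step 1: -\frac{63}{2} - \frac{9}{4} e_{1} + \frac{9}{4} e_{2} + 2 e_{1} e_{2} - \frac{1}{3} e_{3} e_{4} - \frac{14}{3} e_{1} e_{3} e_{4} - \frac{27}{2} e_{2} e_{3} e_{4} + \frac{1}{3} e_{1} e_{2} e_{3} e_{4}
step 2: \frac{4}{9} - 18 e_{1} + \frac{56}{9} e_{2} - \frac{1}{3} e_{3} - 2 e_{4} + \frac{4}{9} e_{1} e_{2} + \frac{27}{2} e_{1} e_{3} - \frac{9}{4} e_{1} e_{4} - \frac{14}{3} e_{2} e_{3} - \frac{9}{4} e_{2} e_{4} - \frac{8}{3} e_{3} e_{4} - \frac{1}{3} e_{1} e_{2} e_{3} - \frac{63}{2} e_{1} e_{2} e_{4} - 3 e_{1} e_{3} e_{4} - 3 e_{2} e_{3} e_{4} - 42 e_{1} e_{2} e_{3} e_{4}
step 3: -\frac{1294}{45} - \frac{2669}{180} e_{1} - \frac{61}{20} e_{2} - \frac{491}{15} e_{3} - \frac{631}{20} e_{4} - \frac{22639}{90} e_{1} e_{2} - \frac{484}{15} e_{1} e_{3} - \frac{4419}{20} e_{1} e_{4} - \frac{411}{10} e_{2} e_{3} + \frac{1093}{20} e_{2} e_{4} - \frac{198}{5} e_{3} e_{4} - \frac{10601}{30} e_{1} e_{2} e_{3} + \frac{39}{20} e_{1} e_{2} e_{4} + \frac{1941}{10} e_{1} e_{3} e_{4} - \frac{171}{5} e_{2} e_{3} e_{4} + \frac{76}{15} e_{1} e_{2} e_{3} e_{4}
step 4: -\frac{10601}{30} e_{1} e_{2} e_{3} + \frac{39}{20} e_{1} e_{2} e_{4} + \frac{1941}{10} e_{1} e_{3} e_{4} - \frac{171}{5} e_{2} e_{3} e_{4}
Answer: -\frac{10601}{30} e_{1} e_{2} e_{3} + \frac{39}{20} e_{1} e_{2} e_{4} + \frac{1941}{10} e_{1} e_{3} e_{4} - \frac{171}{5} e_{2} e_{3} e_{4}


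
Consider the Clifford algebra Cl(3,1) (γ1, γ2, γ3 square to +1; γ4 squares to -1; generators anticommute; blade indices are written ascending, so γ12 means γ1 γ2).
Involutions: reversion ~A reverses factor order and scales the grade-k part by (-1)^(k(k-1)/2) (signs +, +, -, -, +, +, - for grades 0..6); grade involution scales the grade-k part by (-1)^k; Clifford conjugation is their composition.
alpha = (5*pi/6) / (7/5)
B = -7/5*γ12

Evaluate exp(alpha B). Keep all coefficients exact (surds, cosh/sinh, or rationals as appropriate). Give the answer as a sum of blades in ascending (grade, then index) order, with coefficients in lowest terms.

B^2 = (-7/5)^2*(γ12)^2 = 49/25*(-1) = -49/25 (a basis 2-blade squares to minus the product of its generators' squares).
B^2 = -49/25 — since the square is negative, the closed form is circular: l = 7/5, alpha*l = 5*pi/6, so exp(alpha B) = cos(5*pi/6) + (sin(5*pi/6)/(7/5))*B = -sqrt(3)/2 + (5/14)*B.
Answer: -sqrt(3)/2 - 1/2*γ12


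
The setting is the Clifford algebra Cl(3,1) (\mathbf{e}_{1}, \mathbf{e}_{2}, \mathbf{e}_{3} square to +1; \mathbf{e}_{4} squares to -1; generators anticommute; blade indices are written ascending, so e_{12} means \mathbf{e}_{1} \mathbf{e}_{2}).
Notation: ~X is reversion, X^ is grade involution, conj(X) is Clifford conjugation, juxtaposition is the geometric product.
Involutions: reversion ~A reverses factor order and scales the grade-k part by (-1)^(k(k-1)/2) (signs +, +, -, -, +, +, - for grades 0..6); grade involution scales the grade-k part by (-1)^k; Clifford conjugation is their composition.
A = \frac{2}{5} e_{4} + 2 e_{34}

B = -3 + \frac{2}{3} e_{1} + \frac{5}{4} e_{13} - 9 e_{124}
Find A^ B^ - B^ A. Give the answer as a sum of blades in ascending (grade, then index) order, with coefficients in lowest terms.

first term: \frac{6}{5} e_{4} + \frac{18}{5} e_{12} - \frac{83}{30} e_{14} - 6 e_{34} - 18 e_{123} - \frac{11}{6} e_{134}
second term: -\frac{6}{5} e_{4} - \frac{18}{5} e_{12} + \frac{67}{30} e_{14} - 6 e_{34} + 18 e_{123} - \frac{5}{6} e_{134}
Answer: \frac{12}{5} e_{4} + \frac{36}{5} e_{12} - 5 e_{14} - 36 e_{123} - e_{134}


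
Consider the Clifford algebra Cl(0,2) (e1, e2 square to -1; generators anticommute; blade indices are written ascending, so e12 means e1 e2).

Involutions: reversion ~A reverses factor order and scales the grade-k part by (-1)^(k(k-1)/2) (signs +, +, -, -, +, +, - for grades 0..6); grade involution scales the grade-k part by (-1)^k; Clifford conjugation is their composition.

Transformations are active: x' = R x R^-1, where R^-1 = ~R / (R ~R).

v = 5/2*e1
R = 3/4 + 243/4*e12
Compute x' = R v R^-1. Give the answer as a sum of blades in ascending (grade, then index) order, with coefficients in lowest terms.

~R = 3/4 - 243/4*e12, and R ~R = 29529/8, so R^-1 = ~R / (29529/8).
R v = 15/8*e1 + 1215/8*e2
Answer: -8200/3281*e1 + 405/6562*e2


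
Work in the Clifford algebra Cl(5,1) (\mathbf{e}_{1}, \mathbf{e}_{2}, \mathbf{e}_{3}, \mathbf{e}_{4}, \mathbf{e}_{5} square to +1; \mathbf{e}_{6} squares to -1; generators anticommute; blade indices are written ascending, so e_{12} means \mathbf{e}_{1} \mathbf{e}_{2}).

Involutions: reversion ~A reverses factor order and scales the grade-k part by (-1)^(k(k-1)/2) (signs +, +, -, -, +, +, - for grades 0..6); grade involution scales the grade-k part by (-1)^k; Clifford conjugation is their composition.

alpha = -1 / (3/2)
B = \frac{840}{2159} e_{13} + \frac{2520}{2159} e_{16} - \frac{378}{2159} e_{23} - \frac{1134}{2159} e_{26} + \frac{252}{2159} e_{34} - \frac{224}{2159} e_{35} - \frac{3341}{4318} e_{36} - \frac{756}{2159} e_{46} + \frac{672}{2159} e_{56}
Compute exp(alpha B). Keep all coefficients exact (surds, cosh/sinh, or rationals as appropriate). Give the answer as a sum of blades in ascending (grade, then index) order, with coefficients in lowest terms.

B^2 term by term: the squares give (\frac{840}{2159})^2*(e_{13})^2 + (\frac{2520}{2159})^2*(e_{16})^2 + (-\frac{378}{2159})^2*(e_{23})^2 + (-\frac{1134}{2159})^2*(e_{26})^2 + (\frac{252}{2159})^2*(e_{34})^2 + (-\frac{224}{2159})^2*(e_{35})^2 + (-\frac{3341}{4318})^2*(e_{36})^2 + (-\frac{756}{2159})^2*(e_{46})^2 + (\frac{672}{2159})^2*(e_{56})^2 = \frac{705600}{4661281}*(-1) + \frac{6350400}{4661281}*(+1) + \frac{142884}{4661281}*(-1) + \frac{1285956}{4661281}*(+1) + \frac{63504}{4661281}*(-1) + \frac{50176}{4661281}*(-1) + \frac{11162281}{18645124}*(+1) + \frac{571536}{4661281}*(+1) + \frac{451584}{4661281}*(+1) = \frac{9}{4} (each basis 2-blade squares to minus the product of its generators' squares); cross terms between blades sharing an index anticommute and cancel; the commuting (index-disjoint) pairs give grade-4 terms 2*c*c'*(blade product), which cancel blade by blade — e_{1236}: \frac{1905120}{4661281} - \frac{1905120}{4661281} = 0; e_{1346}: -\frac{1270080}{4661281} + \frac{1270080}{4661281} = 0; e_{1356}: \frac{1128960}{4661281} - \frac{1128960}{4661281} = 0; e_{2346}: \frac{571536}{4661281} - \frac{571536}{4661281} = 0; e_{2356}: -\frac{508032}{4661281} + \frac{508032}{4661281} = 0; e_{3456}: \frac{338688}{4661281} - \frac{338688}{4661281} = 0 — confirming B is simple. So B^2 = \frac{9}{4}.
B^2 = \frac{9}{4} — B^2 > 0, so the exponential closes hyperbolically: l = \frac{3}{2}, alpha*l = -1, so exp(alpha B) = cosh(-1) + (sinh(-1)/(\frac{3}{2}))*B = \cosh{\left(1 \right)} + (- \frac{2 \sinh{\left(1 \right)}}{3})*B.
Answer: \cosh{\left(1 \right)} - \frac{560 \sinh{\left(1 \right)}}{2159} e_{13} - \frac{1680 \sinh{\left(1 \right)}}{2159} e_{16} + \frac{252 \sinh{\left(1 \right)}}{2159} e_{23} + \frac{756 \sinh{\left(1 \right)}}{2159} e_{26} - \frac{168 \sinh{\left(1 \right)}}{2159} e_{34} + \frac{448 \sinh{\left(1 \right)}}{6477} e_{35} + \frac{3341 \sinh{\left(1 \right)}}{6477} e_{36} + \frac{504 \sinh{\left(1 \right)}}{2159} e_{46} - \frac{448 \sinh{\left(1 \right)}}{2159} e_{56}
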